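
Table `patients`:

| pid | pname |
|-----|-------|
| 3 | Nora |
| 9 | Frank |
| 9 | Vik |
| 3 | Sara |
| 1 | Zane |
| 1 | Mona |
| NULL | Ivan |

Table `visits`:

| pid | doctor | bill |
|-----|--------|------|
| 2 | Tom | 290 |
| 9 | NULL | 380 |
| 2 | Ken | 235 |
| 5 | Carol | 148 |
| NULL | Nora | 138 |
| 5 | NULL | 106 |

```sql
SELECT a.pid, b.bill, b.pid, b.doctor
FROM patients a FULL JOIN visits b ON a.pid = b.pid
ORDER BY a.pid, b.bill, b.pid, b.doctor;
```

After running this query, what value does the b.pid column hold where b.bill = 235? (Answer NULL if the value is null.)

FULL OUTER JOIN keeps every row from both sides; unmatched rows get NULL for the other side's columns.
Matching on a.pid = b.pid. A NULL in a compared column never satisfies the condition.
- a row (pid=3): no match → kept, b columns NULL.
- a row (pid=9): matches 1 b row(s) → 1 output row(s).
- a row (pid=9): matches 1 b row(s) → 1 output row(s).
- a row (pid=3): no match → kept, b columns NULL.
- a row (pid=1): no match → kept, b columns NULL.
- a row (pid=1): no match → kept, b columns NULL.
- a row (pid=NULL): no match → kept, b columns NULL.
- 5 row(s) from b found no a partner → padded with NULL.

2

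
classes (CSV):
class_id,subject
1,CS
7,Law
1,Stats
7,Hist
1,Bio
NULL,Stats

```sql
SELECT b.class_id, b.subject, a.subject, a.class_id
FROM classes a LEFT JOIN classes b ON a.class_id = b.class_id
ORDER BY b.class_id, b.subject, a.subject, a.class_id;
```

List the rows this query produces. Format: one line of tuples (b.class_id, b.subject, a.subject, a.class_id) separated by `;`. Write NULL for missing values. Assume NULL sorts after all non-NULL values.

(1, Bio, Bio, 1); (1, Bio, CS, 1); (1, Bio, Stats, 1); (1, CS, Bio, 1); (1, CS, CS, 1); (1, CS, Stats, 1); (1, Stats, Bio, 1); (1, Stats, CS, 1); (1, Stats, Stats, 1); (7, Hist, Hist, 7); (7, Hist, Law, 7); (7, Law, Hist, 7); (7, Law, Law, 7); (NULL, NULL, Stats, NULL)

LEFT JOIN keeps every row from `classes a`; unmatched rows get NULL for `classes b`'s columns.
Matching on a.class_id = b.class_id. A NULL in a compared column never satisfies the condition.
- a row (class_id=1): matches 3 b row(s) → 3 output row(s).
- a row (class_id=7): matches 2 b row(s) → 2 output row(s).
- a row (class_id=1): matches 3 b row(s) → 3 output row(s).
- a row (class_id=7): matches 2 b row(s) → 2 output row(s).
- a row (class_id=1): matches 3 b row(s) → 3 output row(s).
- a row (class_id=NULL): no match → kept, b columns NULL.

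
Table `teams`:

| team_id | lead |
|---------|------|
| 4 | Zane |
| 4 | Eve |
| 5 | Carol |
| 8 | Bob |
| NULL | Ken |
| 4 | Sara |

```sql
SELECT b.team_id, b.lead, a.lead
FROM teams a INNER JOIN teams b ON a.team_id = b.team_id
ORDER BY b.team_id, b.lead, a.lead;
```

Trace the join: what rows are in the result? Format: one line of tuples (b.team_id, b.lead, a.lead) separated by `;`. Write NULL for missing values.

(4, Eve, Eve); (4, Eve, Sara); (4, Eve, Zane); (4, Sara, Eve); (4, Sara, Sara); (4, Sara, Zane); (4, Zane, Eve); (4, Zane, Sara); (4, Zane, Zane); (5, Carol, Carol); (8, Bob, Bob)

INNER JOIN keeps only pairs where the ON condition holds.
Matching on a.team_id = b.team_id. A NULL in a compared column never satisfies the condition.
- team_id=4: 3 matching b row(s), so 3 row(s) emitted.
- team_id=4: 3 matching b row(s), so 3 row(s) emitted.
- team_id=5: 1 matching b row(s), so 1 row(s) emitted.
- team_id=8: 1 matching b row(s), so 1 row(s) emitted.
- team_id=NULL: no matching b row, dropped.
- team_id=4: 3 matching b row(s), so 3 row(s) emitted.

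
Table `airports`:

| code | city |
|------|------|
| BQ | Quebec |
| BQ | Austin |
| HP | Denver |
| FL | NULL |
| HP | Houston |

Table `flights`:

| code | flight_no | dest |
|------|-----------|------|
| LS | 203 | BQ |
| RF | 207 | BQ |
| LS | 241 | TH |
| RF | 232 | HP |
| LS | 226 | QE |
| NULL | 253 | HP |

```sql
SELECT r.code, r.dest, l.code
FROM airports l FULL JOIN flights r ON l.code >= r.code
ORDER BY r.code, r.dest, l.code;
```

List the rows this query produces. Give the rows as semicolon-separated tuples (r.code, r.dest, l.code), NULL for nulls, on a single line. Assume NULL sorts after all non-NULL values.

(LS, BQ, NULL); (LS, QE, NULL); (LS, TH, NULL); (RF, BQ, NULL); (RF, HP, NULL); (NULL, HP, NULL); (NULL, NULL, BQ); (NULL, NULL, BQ); (NULL, NULL, FL); (NULL, NULL, HP); (NULL, NULL, HP)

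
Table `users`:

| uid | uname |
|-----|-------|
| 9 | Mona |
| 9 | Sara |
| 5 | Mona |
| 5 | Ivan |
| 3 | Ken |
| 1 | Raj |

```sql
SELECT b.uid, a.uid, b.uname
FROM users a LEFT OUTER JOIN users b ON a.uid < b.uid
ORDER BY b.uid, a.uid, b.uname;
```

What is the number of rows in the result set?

15

LEFT JOIN keeps every row from `users a`; unmatched rows get NULL for `users b`'s columns.
Matching on a.uid < b.uid.
- a row (uid=9): no match → kept, b columns NULL.
- a row (uid=9): no match → kept, b columns NULL.
- a row (uid=5): matches 2 b row(s) → 2 output row(s).
- a row (uid=5): matches 2 b row(s) → 2 output row(s).
- a row (uid=3): matches 4 b row(s) → 4 output row(s).
- a row (uid=1): matches 5 b row(s) → 5 output row(s).
Total: 13 matched + 2 padded = 15 rows.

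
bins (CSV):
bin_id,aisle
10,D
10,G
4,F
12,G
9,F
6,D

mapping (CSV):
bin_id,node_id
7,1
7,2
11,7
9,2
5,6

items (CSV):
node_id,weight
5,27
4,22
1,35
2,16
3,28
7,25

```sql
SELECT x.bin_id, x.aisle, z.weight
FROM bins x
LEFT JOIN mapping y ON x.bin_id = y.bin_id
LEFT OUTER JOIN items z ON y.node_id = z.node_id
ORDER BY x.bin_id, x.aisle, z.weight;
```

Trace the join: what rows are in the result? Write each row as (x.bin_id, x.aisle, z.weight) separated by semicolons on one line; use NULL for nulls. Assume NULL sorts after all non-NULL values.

(4, F, NULL); (6, D, NULL); (9, F, 16); (10, D, NULL); (10, G, NULL); (12, G, NULL)

Evaluate left to right. First `bins x LEFT JOIN mapping y` on bin_id: 6 row(s).
Then LEFT JOIN `items z` on node_id: each of those 6 rows is kept; rows whose y.node_id has no match in z get NULL for z's columns.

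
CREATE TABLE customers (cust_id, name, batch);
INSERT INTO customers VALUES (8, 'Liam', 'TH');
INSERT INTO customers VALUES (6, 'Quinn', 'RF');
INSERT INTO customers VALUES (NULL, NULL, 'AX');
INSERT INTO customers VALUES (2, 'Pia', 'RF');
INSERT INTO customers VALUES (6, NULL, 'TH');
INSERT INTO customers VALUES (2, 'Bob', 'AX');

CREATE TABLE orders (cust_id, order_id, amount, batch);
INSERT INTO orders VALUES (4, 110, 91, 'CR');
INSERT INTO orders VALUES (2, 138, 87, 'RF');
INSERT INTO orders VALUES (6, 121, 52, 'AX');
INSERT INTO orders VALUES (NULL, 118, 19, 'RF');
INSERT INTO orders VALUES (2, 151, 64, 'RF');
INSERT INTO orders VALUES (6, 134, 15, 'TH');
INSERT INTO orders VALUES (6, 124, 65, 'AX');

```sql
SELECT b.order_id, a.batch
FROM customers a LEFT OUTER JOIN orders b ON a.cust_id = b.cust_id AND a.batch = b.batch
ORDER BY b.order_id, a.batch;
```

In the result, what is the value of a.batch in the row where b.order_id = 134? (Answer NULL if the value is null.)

TH

LEFT JOIN keeps every row from `customers`; unmatched rows get NULL for `orders`'s columns.
Matching on a.cust_id = b.cust_id AND a.batch = b.batch. A NULL in a compared column never satisfies the condition.
Matched pairs: 3; unmatched a rows kept: 4.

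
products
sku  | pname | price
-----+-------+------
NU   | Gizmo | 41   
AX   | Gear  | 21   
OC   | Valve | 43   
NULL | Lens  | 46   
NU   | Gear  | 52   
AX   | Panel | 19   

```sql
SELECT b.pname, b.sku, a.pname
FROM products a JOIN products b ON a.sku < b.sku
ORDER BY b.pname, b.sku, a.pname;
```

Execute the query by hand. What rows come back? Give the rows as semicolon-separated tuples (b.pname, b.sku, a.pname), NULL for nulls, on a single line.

(Gear, NU, Gear); (Gear, NU, Panel); (Gizmo, NU, Gear); (Gizmo, NU, Panel); (Valve, OC, Gear); (Valve, OC, Gear); (Valve, OC, Gizmo); (Valve, OC, Panel)

INNER JOIN keeps only pairs where the ON condition holds.
Matching on a.sku < b.sku. A NULL in a compared column never satisfies the condition.
- sku=NU: 1 matching b row(s), so 1 row(s) emitted.
- sku=AX: 3 matching b row(s), so 3 row(s) emitted.
- sku=OC: no matching b row, dropped.
- sku=NULL: no matching b row, dropped.
- sku=NU: 1 matching b row(s), so 1 row(s) emitted.
- sku=AX: 3 matching b row(s), so 3 row(s) emitted.
After projecting and ordering:
b.pname | b.sku | a.pname
Gear | NU | Gear
Gear | NU | Panel
Gizmo | NU | Gear
Gizmo | NU | Panel
Valve | OC | Gear
Valve | OC | Gear
Valve | OC | Gizmo
Valve | OC | Panel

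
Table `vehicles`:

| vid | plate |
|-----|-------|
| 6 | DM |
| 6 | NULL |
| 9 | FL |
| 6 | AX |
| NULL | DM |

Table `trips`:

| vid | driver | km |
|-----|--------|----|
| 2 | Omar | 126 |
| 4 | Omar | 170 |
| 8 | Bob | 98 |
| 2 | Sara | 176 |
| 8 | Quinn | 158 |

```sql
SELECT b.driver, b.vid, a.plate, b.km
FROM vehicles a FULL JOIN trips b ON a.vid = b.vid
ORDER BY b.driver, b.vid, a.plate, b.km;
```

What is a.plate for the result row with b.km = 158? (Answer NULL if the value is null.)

NULL

FULL OUTER JOIN keeps every row from both sides; unmatched rows get NULL for the other side's columns.
Matching on a.vid = b.vid. A NULL in a compared column never satisfies the condition.
Matched pairs: 0; unmatched a rows kept: 5; unmatched b rows kept: 5.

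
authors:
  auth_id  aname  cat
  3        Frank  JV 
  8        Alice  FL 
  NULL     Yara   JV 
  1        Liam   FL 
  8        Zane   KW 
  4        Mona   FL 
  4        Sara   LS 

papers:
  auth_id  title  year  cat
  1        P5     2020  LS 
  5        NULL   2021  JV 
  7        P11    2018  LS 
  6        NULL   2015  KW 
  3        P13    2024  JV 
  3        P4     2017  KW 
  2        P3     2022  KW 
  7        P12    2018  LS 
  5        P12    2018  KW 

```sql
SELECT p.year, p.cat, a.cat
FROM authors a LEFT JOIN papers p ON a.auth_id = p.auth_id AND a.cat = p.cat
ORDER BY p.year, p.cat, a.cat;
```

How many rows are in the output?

7

LEFT JOIN keeps every row from `authors`; unmatched rows get NULL for `papers`'s columns.
Matching on a.auth_id = p.auth_id AND a.cat = p.cat. A NULL in a compared column never satisfies the condition.
- auth_id=3, cat=JV: 1 matching p row(s), so 1 row(s) emitted.
- auth_id=8, cat=FL: no p row matches, row kept with p columns NULL.
- auth_id=NULL, cat=JV: no p row matches, row kept with p columns NULL.
- auth_id=1, cat=FL: no p row matches, row kept with p columns NULL.
- auth_id=8, cat=KW: no p row matches, row kept with p columns NULL.
- auth_id=4, cat=FL: no p row matches, row kept with p columns NULL.
- auth_id=4, cat=LS: no p row matches, row kept with p columns NULL.
Total: 1 matched + 6 padded = 7 rows.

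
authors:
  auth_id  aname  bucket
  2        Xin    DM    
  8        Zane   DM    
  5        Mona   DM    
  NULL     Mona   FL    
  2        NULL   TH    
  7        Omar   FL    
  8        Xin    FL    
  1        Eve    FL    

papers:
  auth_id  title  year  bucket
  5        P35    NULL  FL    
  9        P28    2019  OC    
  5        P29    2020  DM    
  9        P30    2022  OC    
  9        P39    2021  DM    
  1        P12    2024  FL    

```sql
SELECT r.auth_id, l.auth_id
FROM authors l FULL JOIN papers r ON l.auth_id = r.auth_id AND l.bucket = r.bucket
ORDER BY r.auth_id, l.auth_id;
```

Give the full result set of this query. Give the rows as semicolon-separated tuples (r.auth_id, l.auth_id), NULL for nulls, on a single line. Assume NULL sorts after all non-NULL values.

FULL OUTER JOIN keeps every row from both sides; unmatched rows get NULL for the other side's columns.
Matching on l.auth_id = r.auth_id AND l.bucket = r.bucket. A NULL in a compared column never satisfies the condition.
- auth_id=2, bucket=DM: no r row matches, row kept with r columns NULL.
- auth_id=8, bucket=DM: no r row matches, row kept with r columns NULL.
- auth_id=5, bucket=DM: 1 matching r row(s), so 1 row(s) emitted.
- auth_id=NULL, bucket=FL: no r row matches, row kept with r columns NULL.
- auth_id=2, bucket=TH: no r row matches, row kept with r columns NULL.
- auth_id=7, bucket=FL: no r row matches, row kept with r columns NULL.
- auth_id=8, bucket=FL: no r row matches, row kept with r columns NULL.
- auth_id=1, bucket=FL: 1 matching r row(s), so 1 row(s) emitted.
- 4 r row(s) had no l match → kept, l columns NULL.

(1, 1); (5, 5); (5, NULL); (9, NULL); (9, NULL); (9, NULL); (NULL, 2); (NULL, 2); (NULL, 7); (NULL, 8); (NULL, 8); (NULL, NULL)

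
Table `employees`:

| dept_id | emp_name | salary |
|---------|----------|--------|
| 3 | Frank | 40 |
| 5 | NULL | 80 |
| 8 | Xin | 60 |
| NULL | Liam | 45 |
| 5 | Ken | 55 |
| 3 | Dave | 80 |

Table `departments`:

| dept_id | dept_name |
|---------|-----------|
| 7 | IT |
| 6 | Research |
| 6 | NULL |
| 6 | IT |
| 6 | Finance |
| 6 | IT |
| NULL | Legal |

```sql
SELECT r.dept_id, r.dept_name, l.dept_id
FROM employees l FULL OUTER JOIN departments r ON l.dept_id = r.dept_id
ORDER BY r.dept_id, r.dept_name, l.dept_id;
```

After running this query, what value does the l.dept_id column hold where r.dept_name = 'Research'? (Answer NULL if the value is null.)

FULL OUTER JOIN keeps every row from both sides; unmatched rows get NULL for the other side's columns.
Matching on l.dept_id = r.dept_id. A NULL in a compared column never satisfies the condition.
- dept_id=3: no r row matches, row kept with r columns NULL.
- dept_id=5: no r row matches, row kept with r columns NULL.
- dept_id=8: no r row matches, row kept with r columns NULL.
- dept_id=NULL: no r row matches, row kept with r columns NULL.
- dept_id=5: no r row matches, row kept with r columns NULL.
- dept_id=3: no r row matches, row kept with r columns NULL.
- 7 r row(s) had no l match → kept, l columns NULL.

NULL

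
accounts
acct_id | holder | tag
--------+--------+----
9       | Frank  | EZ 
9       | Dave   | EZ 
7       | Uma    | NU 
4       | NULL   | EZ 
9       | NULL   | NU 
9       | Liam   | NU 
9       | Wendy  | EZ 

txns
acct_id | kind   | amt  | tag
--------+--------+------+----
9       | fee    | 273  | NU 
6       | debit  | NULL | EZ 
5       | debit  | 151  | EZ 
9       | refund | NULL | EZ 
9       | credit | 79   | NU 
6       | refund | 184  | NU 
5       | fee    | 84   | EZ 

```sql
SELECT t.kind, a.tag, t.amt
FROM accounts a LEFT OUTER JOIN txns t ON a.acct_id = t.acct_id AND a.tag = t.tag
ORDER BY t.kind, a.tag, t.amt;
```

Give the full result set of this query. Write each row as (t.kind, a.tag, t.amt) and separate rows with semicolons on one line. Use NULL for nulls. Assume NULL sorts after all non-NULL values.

LEFT JOIN keeps every row from `accounts`; unmatched rows get NULL for `txns`'s columns.
Matching on a.acct_id = t.acct_id AND a.tag = t.tag.
Matched pairs: 7; unmatched a rows kept: 2.

(credit, NU, 79); (credit, NU, 79); (fee, NU, 273); (fee, NU, 273); (refund, EZ, NULL); (refund, EZ, NULL); (refund, EZ, NULL); (NULL, EZ, NULL); (NULL, NU, NULL)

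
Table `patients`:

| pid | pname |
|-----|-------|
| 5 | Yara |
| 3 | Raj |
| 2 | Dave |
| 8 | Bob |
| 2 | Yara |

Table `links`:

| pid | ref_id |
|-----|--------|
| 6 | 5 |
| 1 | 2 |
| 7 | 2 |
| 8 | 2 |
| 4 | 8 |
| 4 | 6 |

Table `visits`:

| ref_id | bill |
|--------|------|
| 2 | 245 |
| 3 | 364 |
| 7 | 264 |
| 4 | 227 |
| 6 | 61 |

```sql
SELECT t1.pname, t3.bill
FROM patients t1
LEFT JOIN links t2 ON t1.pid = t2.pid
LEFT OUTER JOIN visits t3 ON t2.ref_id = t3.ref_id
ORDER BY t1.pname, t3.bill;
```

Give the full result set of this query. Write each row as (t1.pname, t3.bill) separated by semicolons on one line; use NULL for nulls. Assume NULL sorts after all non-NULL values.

(Bob, 245); (Dave, NULL); (Raj, NULL); (Yara, NULL); (Yara, NULL)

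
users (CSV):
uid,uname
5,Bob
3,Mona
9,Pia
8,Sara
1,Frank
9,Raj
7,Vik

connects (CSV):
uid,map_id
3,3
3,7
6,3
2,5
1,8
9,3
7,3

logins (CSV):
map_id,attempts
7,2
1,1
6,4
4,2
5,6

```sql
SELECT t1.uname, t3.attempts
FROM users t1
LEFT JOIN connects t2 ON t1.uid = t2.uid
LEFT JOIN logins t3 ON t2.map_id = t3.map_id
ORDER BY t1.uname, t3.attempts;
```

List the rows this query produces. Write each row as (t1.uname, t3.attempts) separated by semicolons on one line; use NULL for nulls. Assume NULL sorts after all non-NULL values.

(Bob, NULL); (Frank, NULL); (Mona, 2); (Mona, NULL); (Pia, NULL); (Raj, NULL); (Sara, NULL); (Vik, NULL)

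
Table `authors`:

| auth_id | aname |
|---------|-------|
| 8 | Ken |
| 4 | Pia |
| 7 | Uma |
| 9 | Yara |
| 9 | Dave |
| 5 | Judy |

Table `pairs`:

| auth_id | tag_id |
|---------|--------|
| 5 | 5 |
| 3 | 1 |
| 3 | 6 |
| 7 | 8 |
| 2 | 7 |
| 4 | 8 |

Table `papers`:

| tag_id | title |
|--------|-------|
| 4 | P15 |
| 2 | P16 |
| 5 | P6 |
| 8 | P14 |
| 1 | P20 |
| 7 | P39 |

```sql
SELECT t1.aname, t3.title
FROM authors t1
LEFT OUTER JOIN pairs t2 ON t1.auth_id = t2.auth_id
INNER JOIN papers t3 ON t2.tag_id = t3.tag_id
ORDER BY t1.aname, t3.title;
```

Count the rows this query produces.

3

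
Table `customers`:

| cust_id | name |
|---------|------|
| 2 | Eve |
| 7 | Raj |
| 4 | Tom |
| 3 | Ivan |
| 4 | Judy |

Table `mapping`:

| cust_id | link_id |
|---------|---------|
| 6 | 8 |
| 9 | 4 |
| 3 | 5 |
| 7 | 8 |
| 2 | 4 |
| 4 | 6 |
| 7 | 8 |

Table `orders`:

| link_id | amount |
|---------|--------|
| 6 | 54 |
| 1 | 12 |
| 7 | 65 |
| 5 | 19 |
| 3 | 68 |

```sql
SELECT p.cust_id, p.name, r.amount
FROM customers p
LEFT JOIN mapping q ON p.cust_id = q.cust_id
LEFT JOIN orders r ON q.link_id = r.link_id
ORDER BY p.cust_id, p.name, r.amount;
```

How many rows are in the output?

Step 1 — p LEFT JOIN q on cust_id → 6 row(s).
Then LEFT JOIN `orders r` on link_id: each of those 6 rows is kept; rows whose q.link_id has no match in r get NULL for r's columns.
Result: 6 row(s).

6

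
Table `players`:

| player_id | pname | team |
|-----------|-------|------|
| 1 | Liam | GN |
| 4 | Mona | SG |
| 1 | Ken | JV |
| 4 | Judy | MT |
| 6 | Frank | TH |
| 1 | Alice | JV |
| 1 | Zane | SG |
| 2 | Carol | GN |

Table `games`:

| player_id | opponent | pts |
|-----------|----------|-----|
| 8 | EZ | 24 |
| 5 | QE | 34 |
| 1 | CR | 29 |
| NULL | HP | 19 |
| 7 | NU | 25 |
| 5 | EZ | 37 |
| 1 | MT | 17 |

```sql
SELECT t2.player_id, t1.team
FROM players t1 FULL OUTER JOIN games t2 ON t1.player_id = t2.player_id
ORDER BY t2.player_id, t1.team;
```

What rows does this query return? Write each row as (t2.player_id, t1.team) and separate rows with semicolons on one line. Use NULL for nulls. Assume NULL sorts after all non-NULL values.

FULL OUTER JOIN keeps every row from both sides; unmatched rows get NULL for the other side's columns.
Matching on t1.player_id = t2.player_id. A NULL in a compared column never satisfies the condition.
- t1 (player_id=1) pairs with 2 row(s) of t2.
- t1 (player_id=4) has no partner → padded with NULL.
- t1 (player_id=1) pairs with 2 row(s) of t2.
- t1 (player_id=4) has no partner → padded with NULL.
- t1 (player_id=6) has no partner → padded with NULL.
- t1 (player_id=1) pairs with 2 row(s) of t2.
- t1 (player_id=1) pairs with 2 row(s) of t2.
- t1 (player_id=2) has no partner → padded with NULL.
- plus 5 unmatched t2 row(s), each kept with NULL t1 columns.

(1, GN); (1, GN); (1, JV); (1, JV); (1, JV); (1, JV); (1, SG); (1, SG); (5, NULL); (5, NULL); (7, NULL); (8, NULL); (NULL, GN); (NULL, MT); (NULL, SG); (NULL, TH); (NULL, NULL)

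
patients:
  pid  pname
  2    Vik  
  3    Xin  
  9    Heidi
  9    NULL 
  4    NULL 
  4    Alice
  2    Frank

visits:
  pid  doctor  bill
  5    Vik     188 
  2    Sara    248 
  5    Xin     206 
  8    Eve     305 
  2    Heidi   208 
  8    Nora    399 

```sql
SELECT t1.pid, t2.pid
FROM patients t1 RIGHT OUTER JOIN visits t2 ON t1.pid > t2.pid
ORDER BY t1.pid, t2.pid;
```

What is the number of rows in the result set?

18

RIGHT JOIN keeps every row from `visits`; unmatched rows get NULL for `patients`'s columns.
Matching on t1.pid > t2.pid.
Matched pairs: 18; unmatched t2 rows kept: 0.
Total: 18 rows.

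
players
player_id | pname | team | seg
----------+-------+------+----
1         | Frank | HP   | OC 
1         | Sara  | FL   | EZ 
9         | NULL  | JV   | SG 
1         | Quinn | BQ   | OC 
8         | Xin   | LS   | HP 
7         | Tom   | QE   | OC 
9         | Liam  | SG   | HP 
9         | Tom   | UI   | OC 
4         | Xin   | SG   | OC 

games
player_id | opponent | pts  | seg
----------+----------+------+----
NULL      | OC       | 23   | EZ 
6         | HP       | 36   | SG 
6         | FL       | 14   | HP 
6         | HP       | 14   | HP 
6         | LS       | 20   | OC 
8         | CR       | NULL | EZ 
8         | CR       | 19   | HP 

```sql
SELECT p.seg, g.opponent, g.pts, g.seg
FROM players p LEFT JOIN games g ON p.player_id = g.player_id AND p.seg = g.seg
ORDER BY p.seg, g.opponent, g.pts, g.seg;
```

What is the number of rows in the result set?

9

LEFT JOIN keeps every row from `players`; unmatched rows get NULL for `games`'s columns.
Matching on p.player_id = g.player_id AND p.seg = g.seg. A NULL in a compared column never satisfies the condition.
- player_id=1, seg=OC: no g row matches, row kept with g columns NULL.
- player_id=1, seg=EZ: no g row matches, row kept with g columns NULL.
- player_id=9, seg=SG: no g row matches, row kept with g columns NULL.
- player_id=1, seg=OC: no g row matches, row kept with g columns NULL.
- player_id=8, seg=HP: 1 matching g row(s), so 1 row(s) emitted.
- player_id=7, seg=OC: no g row matches, row kept with g columns NULL.
- player_id=9, seg=HP: no g row matches, row kept with g columns NULL.
- player_id=9, seg=OC: no g row matches, row kept with g columns NULL.
- player_id=4, seg=OC: no g row matches, row kept with g columns NULL.
Total: 1 matched + 8 padded = 9 rows.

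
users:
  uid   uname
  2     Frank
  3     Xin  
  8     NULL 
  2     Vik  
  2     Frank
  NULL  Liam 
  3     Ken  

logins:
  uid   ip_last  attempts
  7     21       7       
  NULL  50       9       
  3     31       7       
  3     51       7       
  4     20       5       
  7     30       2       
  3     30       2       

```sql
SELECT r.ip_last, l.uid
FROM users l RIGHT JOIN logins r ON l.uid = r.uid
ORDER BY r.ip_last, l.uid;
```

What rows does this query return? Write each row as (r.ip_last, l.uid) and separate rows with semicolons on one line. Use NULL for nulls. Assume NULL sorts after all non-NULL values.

RIGHT JOIN keeps every row from `logins`; unmatched rows get NULL for `users`'s columns.
Matching on l.uid = r.uid. A NULL in a compared column never satisfies the condition.
- l row (uid=2): no match.
- l row (uid=3): matches 3 r row(s) → 3 output row(s).
- l row (uid=8): no match.
- l row (uid=2): no match.
- l row (uid=2): no match.
- l row (uid=NULL): no match.
- l row (uid=3): matches 3 r row(s) → 3 output row(s).
- 4 r row(s) had no l match → kept, l columns NULL.
After projecting and ordering:
r.ip_last | l.uid
20 | NULL
21 | NULL
30 | 3
30 | 3
30 | NULL
31 | 3
31 | 3
50 | NULL
51 | 3
51 | 3

(20, NULL); (21, NULL); (30, 3); (30, 3); (30, NULL); (31, 3); (31, 3); (50, NULL); (51, 3); (51, 3)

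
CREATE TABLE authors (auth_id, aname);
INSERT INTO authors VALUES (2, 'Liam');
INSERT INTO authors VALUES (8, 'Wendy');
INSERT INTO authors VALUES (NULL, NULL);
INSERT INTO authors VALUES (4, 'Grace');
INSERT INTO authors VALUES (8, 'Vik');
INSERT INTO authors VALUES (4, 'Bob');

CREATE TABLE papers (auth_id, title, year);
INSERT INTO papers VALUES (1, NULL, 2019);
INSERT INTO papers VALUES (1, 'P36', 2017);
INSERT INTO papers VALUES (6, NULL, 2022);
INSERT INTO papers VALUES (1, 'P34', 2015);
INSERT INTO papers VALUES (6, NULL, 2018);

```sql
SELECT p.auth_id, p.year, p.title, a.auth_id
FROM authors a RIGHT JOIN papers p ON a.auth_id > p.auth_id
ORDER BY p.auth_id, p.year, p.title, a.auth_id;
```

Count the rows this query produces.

RIGHT JOIN keeps every row from `papers`; unmatched rows get NULL for `authors`'s columns.
Matching on a.auth_id > p.auth_id. A NULL in a compared column never satisfies the condition.
- auth_id=2: 3 matching p row(s), so 3 row(s) emitted.
- auth_id=8: 5 matching p row(s), so 5 row(s) emitted.
- auth_id=NULL: no matching p row.
- auth_id=4: 3 matching p row(s), so 3 row(s) emitted.
- auth_id=8: 5 matching p row(s), so 5 row(s) emitted.
- auth_id=4: 3 matching p row(s), so 3 row(s) emitted.
- every p row matched at least one a row.
Total: 19 rows.

19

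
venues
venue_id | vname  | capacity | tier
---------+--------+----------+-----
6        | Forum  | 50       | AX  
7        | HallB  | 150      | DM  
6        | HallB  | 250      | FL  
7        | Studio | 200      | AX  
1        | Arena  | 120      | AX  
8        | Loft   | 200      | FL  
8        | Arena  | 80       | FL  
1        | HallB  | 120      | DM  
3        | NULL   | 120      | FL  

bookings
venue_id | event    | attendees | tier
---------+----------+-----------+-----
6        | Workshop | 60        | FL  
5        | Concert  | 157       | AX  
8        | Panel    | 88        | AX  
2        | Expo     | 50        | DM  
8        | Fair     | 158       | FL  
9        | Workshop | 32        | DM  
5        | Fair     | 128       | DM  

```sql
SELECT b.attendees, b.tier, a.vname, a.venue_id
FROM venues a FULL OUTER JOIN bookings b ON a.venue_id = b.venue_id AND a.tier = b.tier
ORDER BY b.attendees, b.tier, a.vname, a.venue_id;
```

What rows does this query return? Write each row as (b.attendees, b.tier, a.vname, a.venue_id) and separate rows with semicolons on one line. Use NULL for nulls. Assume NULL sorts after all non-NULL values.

(32, DM, NULL, NULL); (50, DM, NULL, NULL); (60, FL, HallB, 6); (88, AX, NULL, NULL); (128, DM, NULL, NULL); (157, AX, NULL, NULL); (158, FL, Arena, 8); (158, FL, Loft, 8); (NULL, NULL, Arena, 1); (NULL, NULL, Forum, 6); (NULL, NULL, HallB, 1); (NULL, NULL, HallB, 7); (NULL, NULL, Studio, 7); (NULL, NULL, NULL, 3)

FULL OUTER JOIN keeps every row from both sides; unmatched rows get NULL for the other side's columns.
Matching on a.venue_id = b.venue_id AND a.tier = b.tier.
- a row (venue_id=6, tier=AX): no match → kept, b columns NULL.
- a row (venue_id=7, tier=DM): no match → kept, b columns NULL.
- a row (venue_id=6, tier=FL): matches 1 b row(s) → 1 output row(s).
- a row (venue_id=7, tier=AX): no match → kept, b columns NULL.
- a row (venue_id=1, tier=AX): no match → kept, b columns NULL.
- a row (venue_id=8, tier=FL): matches 1 b row(s) → 1 output row(s).
- a row (venue_id=8, tier=FL): matches 1 b row(s) → 1 output row(s).
- a row (venue_id=1, tier=DM): no match → kept, b columns NULL.
- a row (venue_id=3, tier=FL): no match → kept, b columns NULL.
- 5 row(s) from b found no a partner → padded with NULL.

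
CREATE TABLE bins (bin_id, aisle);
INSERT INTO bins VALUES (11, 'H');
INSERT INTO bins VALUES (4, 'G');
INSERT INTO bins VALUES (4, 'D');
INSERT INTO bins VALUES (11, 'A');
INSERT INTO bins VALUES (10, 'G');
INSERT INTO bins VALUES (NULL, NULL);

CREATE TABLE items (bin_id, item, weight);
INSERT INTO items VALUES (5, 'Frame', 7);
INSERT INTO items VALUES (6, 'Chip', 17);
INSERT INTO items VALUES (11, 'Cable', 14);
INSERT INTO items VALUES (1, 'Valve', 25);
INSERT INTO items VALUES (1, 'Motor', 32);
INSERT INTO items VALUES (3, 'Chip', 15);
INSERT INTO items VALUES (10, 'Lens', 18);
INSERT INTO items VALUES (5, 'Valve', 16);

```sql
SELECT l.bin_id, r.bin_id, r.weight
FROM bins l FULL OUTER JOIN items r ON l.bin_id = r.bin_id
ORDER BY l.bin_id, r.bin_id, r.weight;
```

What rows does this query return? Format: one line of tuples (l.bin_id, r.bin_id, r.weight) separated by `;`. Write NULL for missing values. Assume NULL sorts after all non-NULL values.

(4, NULL, NULL); (4, NULL, NULL); (10, 10, 18); (11, 11, 14); (11, 11, 14); (NULL, 1, 25); (NULL, 1, 32); (NULL, 3, 15); (NULL, 5, 7); (NULL, 5, 16); (NULL, 6, 17); (NULL, NULL, NULL)

FULL OUTER JOIN keeps every row from both sides; unmatched rows get NULL for the other side's columns.
Matching on l.bin_id = r.bin_id. A NULL in a compared column never satisfies the condition.
Matched pairs: 3; unmatched l rows kept: 3; unmatched r rows kept: 6.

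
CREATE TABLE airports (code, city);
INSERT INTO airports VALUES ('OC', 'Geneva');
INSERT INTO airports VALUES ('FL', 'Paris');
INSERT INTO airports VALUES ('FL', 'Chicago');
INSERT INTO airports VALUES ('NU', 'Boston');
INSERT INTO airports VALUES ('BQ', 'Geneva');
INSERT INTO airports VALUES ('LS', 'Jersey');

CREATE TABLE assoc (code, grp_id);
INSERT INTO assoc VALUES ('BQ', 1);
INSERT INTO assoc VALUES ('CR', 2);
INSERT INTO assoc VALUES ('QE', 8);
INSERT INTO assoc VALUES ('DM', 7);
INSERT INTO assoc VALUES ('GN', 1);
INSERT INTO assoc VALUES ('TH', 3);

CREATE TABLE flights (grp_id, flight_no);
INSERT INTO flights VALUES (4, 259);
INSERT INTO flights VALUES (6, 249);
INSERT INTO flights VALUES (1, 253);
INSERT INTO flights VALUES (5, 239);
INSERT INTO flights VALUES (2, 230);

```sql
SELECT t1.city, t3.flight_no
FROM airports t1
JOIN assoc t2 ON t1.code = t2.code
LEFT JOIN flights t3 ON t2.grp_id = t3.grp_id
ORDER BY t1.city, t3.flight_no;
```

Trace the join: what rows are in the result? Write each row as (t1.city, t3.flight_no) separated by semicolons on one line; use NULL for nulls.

Step 1 — t1 INNER JOIN t2 on code → 1 row(s).
Then LEFT JOIN `flights t3` on grp_id: each of those 1 rows is kept; rows whose t2.grp_id has no match in t3 get NULL for t3's columns.

(Geneva, 253)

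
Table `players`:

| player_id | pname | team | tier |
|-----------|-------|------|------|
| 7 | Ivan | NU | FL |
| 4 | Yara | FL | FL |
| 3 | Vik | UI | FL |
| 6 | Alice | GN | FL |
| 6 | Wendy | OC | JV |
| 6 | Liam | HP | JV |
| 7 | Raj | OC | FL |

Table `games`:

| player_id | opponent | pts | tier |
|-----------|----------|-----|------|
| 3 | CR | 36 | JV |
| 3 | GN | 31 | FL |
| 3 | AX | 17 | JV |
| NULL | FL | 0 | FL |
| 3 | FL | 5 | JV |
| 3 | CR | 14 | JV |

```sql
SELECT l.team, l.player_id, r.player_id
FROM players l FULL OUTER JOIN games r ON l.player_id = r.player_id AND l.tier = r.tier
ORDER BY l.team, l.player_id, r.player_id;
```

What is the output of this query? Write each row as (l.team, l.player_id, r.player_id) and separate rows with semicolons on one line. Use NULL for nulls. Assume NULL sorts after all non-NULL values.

(FL, 4, NULL); (GN, 6, NULL); (HP, 6, NULL); (NU, 7, NULL); (OC, 6, NULL); (OC, 7, NULL); (UI, 3, 3); (NULL, NULL, 3); (NULL, NULL, 3); (NULL, NULL, 3); (NULL, NULL, 3); (NULL, NULL, NULL)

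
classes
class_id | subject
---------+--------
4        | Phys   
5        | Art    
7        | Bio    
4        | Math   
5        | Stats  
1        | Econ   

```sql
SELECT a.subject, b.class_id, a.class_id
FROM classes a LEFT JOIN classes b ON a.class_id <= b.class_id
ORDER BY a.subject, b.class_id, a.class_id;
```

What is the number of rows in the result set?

LEFT JOIN keeps every row from `classes a`; unmatched rows get NULL for `classes b`'s columns.
Matching on a.class_id <= b.class_id.
- a row (class_id=4): matches 5 b row(s) → 5 output row(s).
- a row (class_id=5): matches 3 b row(s) → 3 output row(s).
- a row (class_id=7): matches 1 b row(s) → 1 output row(s).
- a row (class_id=4): matches 5 b row(s) → 5 output row(s).
- a row (class_id=5): matches 3 b row(s) → 3 output row(s).
- a row (class_id=1): matches 6 b row(s) → 6 output row(s).
Total: 23 rows.

23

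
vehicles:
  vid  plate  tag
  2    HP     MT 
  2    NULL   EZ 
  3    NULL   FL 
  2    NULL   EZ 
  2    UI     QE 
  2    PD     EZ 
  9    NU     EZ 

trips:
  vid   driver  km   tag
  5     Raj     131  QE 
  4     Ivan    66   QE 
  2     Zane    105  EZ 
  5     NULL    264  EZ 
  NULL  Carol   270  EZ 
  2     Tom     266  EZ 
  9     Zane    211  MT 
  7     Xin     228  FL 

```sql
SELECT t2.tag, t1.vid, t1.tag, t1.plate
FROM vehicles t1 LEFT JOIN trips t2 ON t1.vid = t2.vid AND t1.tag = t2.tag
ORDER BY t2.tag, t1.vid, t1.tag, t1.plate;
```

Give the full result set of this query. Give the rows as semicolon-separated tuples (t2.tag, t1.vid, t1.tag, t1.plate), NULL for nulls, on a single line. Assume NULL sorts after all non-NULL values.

(EZ, 2, EZ, PD); (EZ, 2, EZ, PD); (EZ, 2, EZ, NULL); (EZ, 2, EZ, NULL); (EZ, 2, EZ, NULL); (EZ, 2, EZ, NULL); (NULL, 2, MT, HP); (NULL, 2, QE, UI); (NULL, 3, FL, NULL); (NULL, 9, EZ, NU)

LEFT JOIN keeps every row from `vehicles`; unmatched rows get NULL for `trips`'s columns.
Matching on t1.vid = t2.vid AND t1.tag = t2.tag. A NULL in a compared column never satisfies the condition.
- t1 (vid=2, tag=MT) has no partner → padded with NULL.
- t1 (vid=2, tag=EZ) pairs with 2 row(s) of t2.
- t1 (vid=3, tag=FL) has no partner → padded with NULL.
- t1 (vid=2, tag=EZ) pairs with 2 row(s) of t2.
- t1 (vid=2, tag=QE) has no partner → padded with NULL.
- t1 (vid=2, tag=EZ) pairs with 2 row(s) of t2.
- t1 (vid=9, tag=EZ) has no partner → padded with NULL.
After projecting and ordering:
t2.tag | t1.vid | t1.tag | t1.plate
EZ | 2 | EZ | PD
EZ | 2 | EZ | PD
EZ | 2 | EZ | NULL
EZ | 2 | EZ | NULL
EZ | 2 | EZ | NULL
EZ | 2 | EZ | NULL
NULL | 2 | MT | HP
NULL | 2 | QE | UI
NULL | 3 | FL | NULL
NULL | 9 | EZ | NU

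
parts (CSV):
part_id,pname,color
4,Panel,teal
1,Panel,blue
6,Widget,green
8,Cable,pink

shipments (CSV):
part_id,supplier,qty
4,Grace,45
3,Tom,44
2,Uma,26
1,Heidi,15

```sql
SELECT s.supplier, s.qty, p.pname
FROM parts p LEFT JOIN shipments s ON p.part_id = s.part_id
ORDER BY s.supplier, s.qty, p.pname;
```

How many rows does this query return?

4

LEFT JOIN keeps every row from `parts`; unmatched rows get NULL for `shipments`'s columns.
Matching on p.part_id = s.part_id.
Matched pairs: 2; unmatched p rows kept: 2.
Total: 2 matched + 2 padded = 4 rows.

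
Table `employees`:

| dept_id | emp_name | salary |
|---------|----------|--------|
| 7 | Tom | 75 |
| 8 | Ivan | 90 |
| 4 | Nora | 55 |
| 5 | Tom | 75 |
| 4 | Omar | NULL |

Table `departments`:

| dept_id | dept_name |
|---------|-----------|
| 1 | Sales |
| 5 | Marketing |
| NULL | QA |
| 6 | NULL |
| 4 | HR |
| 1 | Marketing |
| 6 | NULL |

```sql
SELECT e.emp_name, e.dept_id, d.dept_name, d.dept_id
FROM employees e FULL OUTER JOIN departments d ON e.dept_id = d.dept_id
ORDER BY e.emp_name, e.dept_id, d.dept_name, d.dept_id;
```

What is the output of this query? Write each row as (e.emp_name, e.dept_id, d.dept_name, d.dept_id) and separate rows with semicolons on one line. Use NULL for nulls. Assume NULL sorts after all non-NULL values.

(Ivan, 8, NULL, NULL); (Nora, 4, HR, 4); (Omar, 4, HR, 4); (Tom, 5, Marketing, 5); (Tom, 7, NULL, NULL); (NULL, NULL, Marketing, 1); (NULL, NULL, QA, NULL); (NULL, NULL, Sales, 1); (NULL, NULL, NULL, 6); (NULL, NULL, NULL, 6)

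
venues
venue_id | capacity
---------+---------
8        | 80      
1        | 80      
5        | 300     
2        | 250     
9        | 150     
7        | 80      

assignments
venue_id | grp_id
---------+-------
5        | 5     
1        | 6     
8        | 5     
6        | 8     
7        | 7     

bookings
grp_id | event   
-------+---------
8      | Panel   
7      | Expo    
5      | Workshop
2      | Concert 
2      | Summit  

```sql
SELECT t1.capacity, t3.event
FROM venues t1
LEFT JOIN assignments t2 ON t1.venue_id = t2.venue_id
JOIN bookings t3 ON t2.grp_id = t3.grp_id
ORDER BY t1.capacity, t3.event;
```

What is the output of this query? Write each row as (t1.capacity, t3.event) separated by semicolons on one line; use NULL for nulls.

(80, Expo); (80, Workshop); (300, Workshop)

Step 1 — t1 LEFT JOIN t2 on venue_id → 6 row(s).
Then INNER JOIN `bookings t3` on grp_id: keep only rows whose t2.grp_id appears in t3.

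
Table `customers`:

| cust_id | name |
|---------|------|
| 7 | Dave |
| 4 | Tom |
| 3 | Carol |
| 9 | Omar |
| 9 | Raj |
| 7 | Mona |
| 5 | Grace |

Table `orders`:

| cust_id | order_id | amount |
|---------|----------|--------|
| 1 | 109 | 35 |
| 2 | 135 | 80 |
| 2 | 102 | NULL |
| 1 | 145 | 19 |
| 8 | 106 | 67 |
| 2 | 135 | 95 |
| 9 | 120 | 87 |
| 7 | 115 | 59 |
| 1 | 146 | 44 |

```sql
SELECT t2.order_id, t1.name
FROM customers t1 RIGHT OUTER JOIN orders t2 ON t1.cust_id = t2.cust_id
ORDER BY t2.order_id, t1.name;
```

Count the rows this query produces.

11

RIGHT JOIN keeps every row from `orders`; unmatched rows get NULL for `customers`'s columns.
Matching on t1.cust_id = t2.cust_id.
- cust_id=7: 1 matching t2 row(s), so 1 row(s) emitted.
- cust_id=4: no matching t2 row.
- cust_id=3: no matching t2 row.
- cust_id=9: 1 matching t2 row(s), so 1 row(s) emitted.
- cust_id=9: 1 matching t2 row(s), so 1 row(s) emitted.
- cust_id=7: 1 matching t2 row(s), so 1 row(s) emitted.
- cust_id=5: no matching t2 row.
- plus 7 unmatched t2 row(s), each kept with NULL t1 columns.
Total: 4 matched + 7 padded = 11 rows.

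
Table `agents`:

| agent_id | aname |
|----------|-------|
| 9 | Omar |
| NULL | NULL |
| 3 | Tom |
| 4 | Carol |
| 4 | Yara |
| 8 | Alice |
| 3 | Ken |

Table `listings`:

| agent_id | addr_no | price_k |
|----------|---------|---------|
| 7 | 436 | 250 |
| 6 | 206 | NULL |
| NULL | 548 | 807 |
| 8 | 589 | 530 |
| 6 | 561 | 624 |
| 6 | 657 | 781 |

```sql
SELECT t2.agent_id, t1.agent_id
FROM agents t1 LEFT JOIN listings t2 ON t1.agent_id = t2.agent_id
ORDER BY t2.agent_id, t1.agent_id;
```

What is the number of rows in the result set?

LEFT JOIN keeps every row from `agents`; unmatched rows get NULL for `listings`'s columns.
Matching on t1.agent_id = t2.agent_id. A NULL in a compared column never satisfies the condition.
- t1[0] agent_id=9 → no match; kept with NULLs on the t2 side.
- t1[1] agent_id=NULL → no match; kept with NULLs on the t2 side.
- t1[2] agent_id=3 → no match; kept with NULLs on the t2 side.
- t1[3] agent_id=4 → no match; kept with NULLs on the t2 side.
- t1[4] agent_id=4 → no match; kept with NULLs on the t2 side.
- t1[5] agent_id=8 → 1 match(es) in t2 → 1 row(s).
- t1[6] agent_id=3 → no match; kept with NULLs on the t2 side.
Total: 1 matched + 6 padded = 7 rows.

7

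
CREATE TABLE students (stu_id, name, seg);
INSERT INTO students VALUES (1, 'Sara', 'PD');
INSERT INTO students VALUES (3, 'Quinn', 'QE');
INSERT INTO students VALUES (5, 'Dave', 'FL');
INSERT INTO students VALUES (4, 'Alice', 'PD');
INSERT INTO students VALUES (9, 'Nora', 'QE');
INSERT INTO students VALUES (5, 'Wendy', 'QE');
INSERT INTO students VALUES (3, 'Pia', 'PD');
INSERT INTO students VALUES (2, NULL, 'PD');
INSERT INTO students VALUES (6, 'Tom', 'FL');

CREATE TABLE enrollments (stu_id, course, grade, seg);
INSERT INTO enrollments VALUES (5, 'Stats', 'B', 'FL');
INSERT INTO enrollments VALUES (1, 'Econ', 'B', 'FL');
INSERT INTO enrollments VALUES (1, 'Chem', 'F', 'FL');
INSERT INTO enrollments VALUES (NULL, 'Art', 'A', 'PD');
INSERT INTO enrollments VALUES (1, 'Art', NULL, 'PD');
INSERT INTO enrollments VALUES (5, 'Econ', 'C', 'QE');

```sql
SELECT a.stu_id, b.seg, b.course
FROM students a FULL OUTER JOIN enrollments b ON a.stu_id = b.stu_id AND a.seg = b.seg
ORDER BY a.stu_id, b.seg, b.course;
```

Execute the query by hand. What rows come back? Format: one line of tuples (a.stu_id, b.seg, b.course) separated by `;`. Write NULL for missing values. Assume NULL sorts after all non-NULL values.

(1, PD, Art); (2, NULL, NULL); (3, NULL, NULL); (3, NULL, NULL); (4, NULL, NULL); (5, FL, Stats); (5, QE, Econ); (6, NULL, NULL); (9, NULL, NULL); (NULL, FL, Chem); (NULL, FL, Econ); (NULL, PD, Art)

FULL OUTER JOIN keeps every row from both sides; unmatched rows get NULL for the other side's columns.
Matching on a.stu_id = b.stu_id AND a.seg = b.seg. A NULL in a compared column never satisfies the condition.
- a row (stu_id=1, seg=PD): matches 1 b row(s) → 1 output row(s).
- a row (stu_id=3, seg=QE): no match → kept, b columns NULL.
- a row (stu_id=5, seg=FL): matches 1 b row(s) → 1 output row(s).
- a row (stu_id=4, seg=PD): no match → kept, b columns NULL.
- a row (stu_id=9, seg=QE): no match → kept, b columns NULL.
- a row (stu_id=5, seg=QE): matches 1 b row(s) → 1 output row(s).
- a row (stu_id=3, seg=PD): no match → kept, b columns NULL.
- a row (stu_id=2, seg=PD): no match → kept, b columns NULL.
- a row (stu_id=6, seg=FL): no match → kept, b columns NULL.
- 3 row(s) from b found no a partner → padded with NULL.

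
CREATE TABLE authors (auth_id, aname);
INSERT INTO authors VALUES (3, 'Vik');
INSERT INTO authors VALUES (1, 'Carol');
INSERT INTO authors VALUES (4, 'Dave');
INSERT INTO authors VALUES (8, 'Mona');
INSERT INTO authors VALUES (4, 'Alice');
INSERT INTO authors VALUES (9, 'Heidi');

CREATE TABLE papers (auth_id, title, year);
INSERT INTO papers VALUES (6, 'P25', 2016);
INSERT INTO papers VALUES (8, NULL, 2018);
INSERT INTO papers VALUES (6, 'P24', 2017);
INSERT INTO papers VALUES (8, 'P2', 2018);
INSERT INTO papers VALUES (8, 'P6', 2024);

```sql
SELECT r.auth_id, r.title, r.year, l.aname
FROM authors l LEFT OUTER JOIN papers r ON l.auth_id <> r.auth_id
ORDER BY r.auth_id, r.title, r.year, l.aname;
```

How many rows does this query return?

27

LEFT JOIN keeps every row from `authors`; unmatched rows get NULL for `papers`'s columns.
Matching on l.auth_id <> r.auth_id.
- l (auth_id=3) pairs with 5 row(s) of r.
- l (auth_id=1) pairs with 5 row(s) of r.
- l (auth_id=4) pairs with 5 row(s) of r.
- l (auth_id=8) pairs with 2 row(s) of r.
- l (auth_id=4) pairs with 5 row(s) of r.
- l (auth_id=9) pairs with 5 row(s) of r.
Total: 27 rows.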